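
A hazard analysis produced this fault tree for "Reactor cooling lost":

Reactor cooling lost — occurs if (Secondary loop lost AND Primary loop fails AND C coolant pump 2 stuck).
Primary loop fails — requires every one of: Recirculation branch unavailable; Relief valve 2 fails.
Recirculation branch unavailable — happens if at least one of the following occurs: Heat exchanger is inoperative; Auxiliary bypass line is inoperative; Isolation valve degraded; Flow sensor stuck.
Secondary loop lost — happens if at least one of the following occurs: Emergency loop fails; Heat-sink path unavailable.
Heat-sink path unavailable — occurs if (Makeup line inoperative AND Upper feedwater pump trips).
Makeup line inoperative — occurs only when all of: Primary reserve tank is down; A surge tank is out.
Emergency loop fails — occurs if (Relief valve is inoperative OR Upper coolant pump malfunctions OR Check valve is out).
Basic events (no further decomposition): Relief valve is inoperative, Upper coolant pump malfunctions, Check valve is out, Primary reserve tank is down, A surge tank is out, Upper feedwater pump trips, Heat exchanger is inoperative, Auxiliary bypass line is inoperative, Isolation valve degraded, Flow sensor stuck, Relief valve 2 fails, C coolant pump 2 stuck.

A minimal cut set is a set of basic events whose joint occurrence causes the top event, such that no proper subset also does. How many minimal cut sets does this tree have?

Emergency loop fails [OR]: union of children's cut sets → 3 cut set(s).
Makeup line inoperative [AND]: one cut set from each child combined → 1 × 1 = 1 cut set(s).
Heat-sink path unavailable [AND]: one cut set from each child combined → 1 × 1 = 1 cut set(s).
Secondary loop lost [OR]: union of children's cut sets → 4 cut set(s).
Recirculation branch unavailable [OR]: union of children's cut sets → 4 cut set(s).
Primary loop fails [AND]: one cut set from each child combined → 4 × 1 = 4 cut set(s).
Reactor cooling lost [AND]: one cut set from each child combined → 4 × 4 × 1 = 16 cut set(s).

16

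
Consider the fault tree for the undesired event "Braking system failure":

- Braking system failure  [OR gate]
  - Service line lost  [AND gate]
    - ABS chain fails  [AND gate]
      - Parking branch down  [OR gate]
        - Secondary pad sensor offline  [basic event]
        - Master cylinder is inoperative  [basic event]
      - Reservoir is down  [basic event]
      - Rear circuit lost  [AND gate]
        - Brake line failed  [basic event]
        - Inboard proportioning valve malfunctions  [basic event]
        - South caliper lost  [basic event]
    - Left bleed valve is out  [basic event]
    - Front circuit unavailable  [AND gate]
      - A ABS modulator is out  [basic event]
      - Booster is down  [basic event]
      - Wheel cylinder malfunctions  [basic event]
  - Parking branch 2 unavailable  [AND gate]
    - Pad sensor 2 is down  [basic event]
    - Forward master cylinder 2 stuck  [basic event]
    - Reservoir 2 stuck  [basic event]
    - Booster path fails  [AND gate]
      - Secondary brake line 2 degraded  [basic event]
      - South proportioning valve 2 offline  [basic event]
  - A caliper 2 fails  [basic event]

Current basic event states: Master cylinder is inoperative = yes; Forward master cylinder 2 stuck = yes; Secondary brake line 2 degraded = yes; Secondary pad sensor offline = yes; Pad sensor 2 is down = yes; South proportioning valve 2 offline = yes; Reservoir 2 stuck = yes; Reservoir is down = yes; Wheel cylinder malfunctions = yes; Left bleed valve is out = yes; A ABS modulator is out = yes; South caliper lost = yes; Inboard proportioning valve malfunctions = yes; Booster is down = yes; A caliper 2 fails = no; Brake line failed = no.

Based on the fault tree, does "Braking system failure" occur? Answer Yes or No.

Yes

Parking branch down [OR]: Secondary pad sensor offline=occurs, Master cylinder is inoperative=occurs → at least one input occurs → occurs.
Rear circuit lost [AND]: Brake line failed=not, Inboard proportioning valve malfunctions=occurs, South caliper lost=occurs → not all inputs occur → does not occur.
ABS chain fails [AND]: Parking branch down=occurs, Reservoir is down=occurs, Rear circuit lost=not → not all inputs occur → does not occur.
Front circuit unavailable [AND]: A ABS modulator is out=occurs, Booster is down=occurs, Wheel cylinder malfunctions=occurs → all inputs occur → occurs.
Service line lost [AND]: ABS chain fails=not, Left bleed valve is out=occurs, Front circuit unavailable=occurs → not all inputs occur → does not occur.
Booster path fails [AND]: Secondary brake line 2 degraded=occurs, South proportioning valve 2 offline=occurs → all inputs occur → occurs.
Parking branch 2 unavailable [AND]: Pad sensor 2 is down=occurs, Forward master cylinder 2 stuck=occurs, Reservoir 2 stuck=occurs, Booster path fails=occurs → all inputs occur → occurs.
Braking system failure [OR]: Service line lost=not, Parking branch 2 unavailable=occurs, A caliper 2 fails=not → at least one input occurs → occurs.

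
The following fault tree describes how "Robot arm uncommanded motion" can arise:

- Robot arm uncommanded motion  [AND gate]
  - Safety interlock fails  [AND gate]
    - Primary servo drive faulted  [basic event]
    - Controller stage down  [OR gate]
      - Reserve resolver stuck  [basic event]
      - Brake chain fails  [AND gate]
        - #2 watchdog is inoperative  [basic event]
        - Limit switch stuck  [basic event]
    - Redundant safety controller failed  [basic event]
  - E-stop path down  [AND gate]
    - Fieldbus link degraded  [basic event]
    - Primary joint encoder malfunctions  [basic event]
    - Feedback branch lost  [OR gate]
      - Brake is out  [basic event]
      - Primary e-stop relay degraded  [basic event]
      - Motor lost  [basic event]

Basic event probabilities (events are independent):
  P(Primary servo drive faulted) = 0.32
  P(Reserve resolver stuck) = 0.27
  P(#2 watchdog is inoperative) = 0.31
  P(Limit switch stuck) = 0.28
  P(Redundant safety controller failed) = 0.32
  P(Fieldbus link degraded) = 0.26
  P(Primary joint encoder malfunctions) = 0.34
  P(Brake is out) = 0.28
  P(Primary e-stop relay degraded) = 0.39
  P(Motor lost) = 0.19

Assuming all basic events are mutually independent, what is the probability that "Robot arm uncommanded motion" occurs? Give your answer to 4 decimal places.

0.0019

P(Brake chain fails) [AND] = 0.31 × 0.28 = 0.086800
P(Controller stage down) [OR] = 1 − (1−0.27) × (1−0.086800) = 0.333364
P(Safety interlock fails) [AND] = 0.32 × 0.333364 × 0.32 = 0.034136
P(Feedback branch lost) [OR] = 1 − (1−0.28) × (1−0.39) × (1−0.19) = 0.644248
P(E-stop path down) [AND] = 0.26 × 0.34 × 0.644248 = 0.056952
P(Robot arm uncommanded motion) [AND] = 0.034136 × 0.056952 = 0.001944
Rounded to 4 decimal places: P(Robot arm uncommanded motion) ≈ 0.0019.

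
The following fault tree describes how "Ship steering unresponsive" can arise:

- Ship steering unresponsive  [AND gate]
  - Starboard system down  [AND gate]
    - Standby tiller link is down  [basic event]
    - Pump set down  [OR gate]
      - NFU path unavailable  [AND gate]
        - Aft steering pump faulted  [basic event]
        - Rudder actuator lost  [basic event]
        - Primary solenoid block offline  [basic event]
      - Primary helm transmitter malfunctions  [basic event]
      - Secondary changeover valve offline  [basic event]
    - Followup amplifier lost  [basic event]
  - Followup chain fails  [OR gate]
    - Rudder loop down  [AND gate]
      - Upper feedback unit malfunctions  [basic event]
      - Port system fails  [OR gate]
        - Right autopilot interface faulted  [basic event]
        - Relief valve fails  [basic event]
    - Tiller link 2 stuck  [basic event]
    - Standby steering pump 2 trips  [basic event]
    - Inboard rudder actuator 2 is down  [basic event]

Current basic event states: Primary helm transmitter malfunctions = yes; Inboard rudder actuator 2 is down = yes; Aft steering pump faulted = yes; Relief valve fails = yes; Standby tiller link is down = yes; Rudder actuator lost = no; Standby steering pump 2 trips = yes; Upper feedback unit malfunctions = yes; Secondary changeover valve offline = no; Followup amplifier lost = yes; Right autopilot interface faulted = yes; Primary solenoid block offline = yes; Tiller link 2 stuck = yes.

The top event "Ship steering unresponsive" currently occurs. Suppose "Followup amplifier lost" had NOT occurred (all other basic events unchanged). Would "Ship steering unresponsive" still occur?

No

Counterfactual: set "Followup amplifier lost" to not occurred.
NFU path unavailable [AND]: Aft steering pump faulted=occurs, Rudder actuator lost=not, Primary solenoid block offline=occurs → not all inputs occur → does not occur.
Pump set down [OR]: NFU path unavailable=not, Primary helm transmitter malfunctions=occurs, Secondary changeover valve offline=not → at least one input occurs → occurs.
Starboard system down [AND]: Standby tiller link is down=occurs, Pump set down=occurs, Followup amplifier lost=not → not all inputs occur → does not occur.
Port system fails [OR]: Right autopilot interface faulted=occurs, Relief valve fails=occurs → at least one input occurs → occurs.
Rudder loop down [AND]: Upper feedback unit malfunctions=occurs, Port system fails=occurs → all inputs occur → occurs.
Followup chain fails [OR]: Rudder loop down=occurs, Tiller link 2 stuck=occurs, Standby steering pump 2 trips=occurs, Inboard rudder actuator 2 is down=occurs → at least one input occurs → occurs.
Ship steering unresponsive [AND]: Starboard system down=not, Followup chain fails=occurs → not all inputs occur → does not occur.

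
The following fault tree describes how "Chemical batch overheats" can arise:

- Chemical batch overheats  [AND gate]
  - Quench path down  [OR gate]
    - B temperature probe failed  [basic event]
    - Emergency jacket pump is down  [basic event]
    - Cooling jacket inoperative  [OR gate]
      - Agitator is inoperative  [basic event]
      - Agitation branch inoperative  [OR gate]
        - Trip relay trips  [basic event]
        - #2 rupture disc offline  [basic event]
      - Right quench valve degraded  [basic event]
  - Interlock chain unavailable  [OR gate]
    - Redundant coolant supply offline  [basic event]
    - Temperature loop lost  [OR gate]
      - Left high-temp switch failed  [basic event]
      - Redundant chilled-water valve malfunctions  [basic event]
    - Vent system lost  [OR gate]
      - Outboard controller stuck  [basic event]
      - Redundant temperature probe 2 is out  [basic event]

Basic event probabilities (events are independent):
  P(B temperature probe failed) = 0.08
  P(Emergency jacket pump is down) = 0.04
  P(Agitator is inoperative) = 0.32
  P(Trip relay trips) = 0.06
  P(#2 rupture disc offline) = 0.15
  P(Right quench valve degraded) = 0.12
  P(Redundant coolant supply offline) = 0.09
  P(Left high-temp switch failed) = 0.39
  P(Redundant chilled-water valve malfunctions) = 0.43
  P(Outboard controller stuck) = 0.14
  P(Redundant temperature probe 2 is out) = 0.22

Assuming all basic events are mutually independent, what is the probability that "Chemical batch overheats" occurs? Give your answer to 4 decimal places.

P(Agitation branch inoperative) [OR] = 1 − (1−0.06) × (1−0.15) = 0.201000
P(Cooling jacket inoperative) [OR] = 1 − (1−0.32) × (1−0.201000) × (1−0.12) = 0.521878
P(Quench path down) [OR] = 1 − (1−0.08) × (1−0.04) × (1−0.521878) = 0.577723
P(Temperature loop lost) [OR] = 1 − (1−0.39) × (1−0.43) = 0.652300
P(Vent system lost) [OR] = 1 − (1−0.14) × (1−0.22) = 0.329200
P(Interlock chain unavailable) [OR] = 1 − (1−0.09) × (1−0.652300) × (1−0.329200) = 0.787754
P(Chemical batch overheats) [AND] = 0.577723 × 0.787754 = 0.455104
Rounded to 4 decimal places: P(Chemical batch overheats) ≈ 0.4551.

0.4551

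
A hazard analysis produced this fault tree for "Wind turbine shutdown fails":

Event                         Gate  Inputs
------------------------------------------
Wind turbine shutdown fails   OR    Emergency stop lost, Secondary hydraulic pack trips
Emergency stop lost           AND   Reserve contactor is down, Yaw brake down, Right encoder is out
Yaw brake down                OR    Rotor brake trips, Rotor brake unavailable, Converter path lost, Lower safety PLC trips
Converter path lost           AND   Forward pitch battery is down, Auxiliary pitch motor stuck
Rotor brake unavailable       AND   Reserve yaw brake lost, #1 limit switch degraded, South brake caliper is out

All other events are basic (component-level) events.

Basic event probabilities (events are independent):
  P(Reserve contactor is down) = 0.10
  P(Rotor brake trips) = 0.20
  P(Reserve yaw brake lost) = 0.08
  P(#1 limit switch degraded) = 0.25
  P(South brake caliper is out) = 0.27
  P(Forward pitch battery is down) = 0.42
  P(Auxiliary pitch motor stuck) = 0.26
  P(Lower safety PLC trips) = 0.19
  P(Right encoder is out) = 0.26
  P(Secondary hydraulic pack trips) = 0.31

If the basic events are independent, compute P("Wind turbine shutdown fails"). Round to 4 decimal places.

0.3176

P(Rotor brake unavailable) [AND] = 0.08 × 0.25 × 0.27 = 0.005400
P(Converter path lost) [AND] = 0.42 × 0.26 = 0.109200
P(Yaw brake down) [OR] = 1 − (1−0.20) × (1−0.005400) × (1−0.109200) × (1−0.19) = 0.425879
P(Emergency stop lost) [AND] = 0.10 × 0.425879 × 0.26 = 0.011073
P(Wind turbine shutdown fails) [OR] = 1 − (1−0.011073) × (1−0.31) = 0.317640
Rounded to 4 decimal places: P(Wind turbine shutdown fails) ≈ 0.3176.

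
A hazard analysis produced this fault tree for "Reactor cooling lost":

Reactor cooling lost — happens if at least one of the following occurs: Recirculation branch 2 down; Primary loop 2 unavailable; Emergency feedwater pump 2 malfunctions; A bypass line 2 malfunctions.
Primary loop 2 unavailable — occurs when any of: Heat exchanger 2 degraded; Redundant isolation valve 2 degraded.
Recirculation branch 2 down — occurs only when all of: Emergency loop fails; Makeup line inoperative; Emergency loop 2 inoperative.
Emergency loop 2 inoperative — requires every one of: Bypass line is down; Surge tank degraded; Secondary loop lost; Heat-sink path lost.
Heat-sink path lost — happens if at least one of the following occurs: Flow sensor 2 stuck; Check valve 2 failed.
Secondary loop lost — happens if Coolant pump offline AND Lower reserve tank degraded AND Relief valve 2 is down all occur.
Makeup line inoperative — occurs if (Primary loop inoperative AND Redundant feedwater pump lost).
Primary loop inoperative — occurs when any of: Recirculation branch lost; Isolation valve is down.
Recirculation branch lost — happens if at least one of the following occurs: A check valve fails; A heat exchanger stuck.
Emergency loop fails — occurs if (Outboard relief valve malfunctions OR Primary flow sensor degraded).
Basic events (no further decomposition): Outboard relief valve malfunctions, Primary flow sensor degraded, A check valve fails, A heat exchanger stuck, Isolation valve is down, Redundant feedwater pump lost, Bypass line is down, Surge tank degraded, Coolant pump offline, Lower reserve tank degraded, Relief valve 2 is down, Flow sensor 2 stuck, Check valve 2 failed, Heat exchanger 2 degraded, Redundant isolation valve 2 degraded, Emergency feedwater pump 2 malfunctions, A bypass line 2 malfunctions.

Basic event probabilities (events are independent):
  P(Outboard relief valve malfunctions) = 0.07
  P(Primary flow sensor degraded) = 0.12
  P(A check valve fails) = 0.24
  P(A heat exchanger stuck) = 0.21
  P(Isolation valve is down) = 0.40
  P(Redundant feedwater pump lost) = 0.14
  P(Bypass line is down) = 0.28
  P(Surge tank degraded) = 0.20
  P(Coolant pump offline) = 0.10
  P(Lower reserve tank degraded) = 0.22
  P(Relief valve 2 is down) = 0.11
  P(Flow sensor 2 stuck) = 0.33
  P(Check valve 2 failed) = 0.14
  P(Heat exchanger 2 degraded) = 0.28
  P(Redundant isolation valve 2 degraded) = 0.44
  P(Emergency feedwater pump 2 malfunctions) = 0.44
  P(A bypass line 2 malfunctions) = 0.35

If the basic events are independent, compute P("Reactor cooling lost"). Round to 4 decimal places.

0.8532

P(Emergency loop fails) [OR] = 1 − (1−0.07) × (1−0.12) = 0.181600
P(Recirculation branch lost) [OR] = 1 − (1−0.24) × (1−0.21) = 0.399600
P(Primary loop inoperative) [OR] = 1 − (1−0.399600) × (1−0.40) = 0.639760
P(Makeup line inoperative) [AND] = 0.639760 × 0.14 = 0.089566
P(Secondary loop lost) [AND] = 0.10 × 0.22 × 0.11 = 0.002420
P(Heat-sink path lost) [OR] = 1 − (1−0.33) × (1−0.14) = 0.423800
P(Emergency loop 2 inoperative) [AND] = 0.28 × 0.20 × 0.002420 × 0.423800 = 0.000057
P(Recirculation branch 2 down) [AND] = 0.181600 × 0.089566 × 0.000057 = 0.000001
P(Primary loop 2 unavailable) [OR] = 1 − (1−0.28) × (1−0.44) = 0.596800
P(Reactor cooling lost) [OR] = 1 − (1−0.000001) × (1−0.596800) × (1−0.44) × (1−0.35) = 0.853235
Rounded to 4 decimal places: P(Reactor cooling lost) ≈ 0.8532.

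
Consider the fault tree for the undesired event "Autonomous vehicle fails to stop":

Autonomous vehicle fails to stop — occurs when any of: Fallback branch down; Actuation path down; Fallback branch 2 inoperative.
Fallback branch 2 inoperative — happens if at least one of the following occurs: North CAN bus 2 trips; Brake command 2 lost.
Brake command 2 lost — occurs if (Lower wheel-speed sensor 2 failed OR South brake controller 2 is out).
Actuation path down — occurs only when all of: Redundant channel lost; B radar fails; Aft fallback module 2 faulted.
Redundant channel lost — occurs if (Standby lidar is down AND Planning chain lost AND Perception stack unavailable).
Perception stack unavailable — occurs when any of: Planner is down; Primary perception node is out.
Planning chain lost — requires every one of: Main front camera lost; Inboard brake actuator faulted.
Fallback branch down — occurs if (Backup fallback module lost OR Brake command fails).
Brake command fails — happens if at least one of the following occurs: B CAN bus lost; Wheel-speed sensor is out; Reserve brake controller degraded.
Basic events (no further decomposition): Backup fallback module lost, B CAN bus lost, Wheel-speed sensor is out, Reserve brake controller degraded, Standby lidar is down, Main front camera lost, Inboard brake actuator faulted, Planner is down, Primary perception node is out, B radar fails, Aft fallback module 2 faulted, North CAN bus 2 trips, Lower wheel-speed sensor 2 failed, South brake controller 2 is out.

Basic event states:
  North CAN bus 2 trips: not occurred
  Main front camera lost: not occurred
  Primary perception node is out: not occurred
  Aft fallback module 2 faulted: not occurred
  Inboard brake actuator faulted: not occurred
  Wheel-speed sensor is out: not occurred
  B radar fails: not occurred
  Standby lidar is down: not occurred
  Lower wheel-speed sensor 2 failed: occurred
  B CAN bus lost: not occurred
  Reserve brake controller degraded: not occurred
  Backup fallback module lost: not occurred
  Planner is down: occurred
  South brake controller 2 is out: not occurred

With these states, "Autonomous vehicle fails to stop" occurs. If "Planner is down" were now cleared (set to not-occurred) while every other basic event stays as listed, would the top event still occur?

Counterfactual: set "Planner is down" to not occurred.
Brake command fails [OR]: B CAN bus lost=not, Wheel-speed sensor is out=not, Reserve brake controller degraded=not → no input occurs → does not occur.
Fallback branch down [OR]: Backup fallback module lost=not, Brake command fails=not → no input occurs → does not occur.
Planning chain lost [AND]: Main front camera lost=not, Inboard brake actuator faulted=not → not all inputs occur → does not occur.
Perception stack unavailable [OR]: Planner is down=not, Primary perception node is out=not → no input occurs → does not occur.
Redundant channel lost [AND]: Standby lidar is down=not, Planning chain lost=not, Perception stack unavailable=not → not all inputs occur → does not occur.
Actuation path down [AND]: Redundant channel lost=not, B radar fails=not, Aft fallback module 2 faulted=not → not all inputs occur → does not occur.
Brake command 2 lost [OR]: Lower wheel-speed sensor 2 failed=occurs, South brake controller 2 is out=not → at least one input occurs → occurs.
Fallback branch 2 inoperative [OR]: North CAN bus 2 trips=not, Brake command 2 lost=occurs → at least one input occurs → occurs.
Autonomous vehicle fails to stop [OR]: Fallback branch down=not, Actuation path down=not, Fallback branch 2 inoperative=occurs → at least one input occurs → occurs.

Yes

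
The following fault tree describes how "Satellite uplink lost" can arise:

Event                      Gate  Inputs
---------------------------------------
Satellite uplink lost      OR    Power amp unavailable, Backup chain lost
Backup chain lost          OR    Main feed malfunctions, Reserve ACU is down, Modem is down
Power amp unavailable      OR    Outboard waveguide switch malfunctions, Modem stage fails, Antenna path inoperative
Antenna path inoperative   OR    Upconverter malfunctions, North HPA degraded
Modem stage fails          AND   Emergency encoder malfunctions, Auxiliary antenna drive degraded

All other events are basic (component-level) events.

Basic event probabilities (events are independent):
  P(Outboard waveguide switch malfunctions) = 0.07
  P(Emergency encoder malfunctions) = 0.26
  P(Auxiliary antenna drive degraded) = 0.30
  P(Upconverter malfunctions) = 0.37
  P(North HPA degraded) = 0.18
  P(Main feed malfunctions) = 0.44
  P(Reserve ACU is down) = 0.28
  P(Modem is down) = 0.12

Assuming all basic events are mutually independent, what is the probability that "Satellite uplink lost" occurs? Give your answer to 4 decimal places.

P(Modem stage fails) [AND] = 0.26 × 0.30 = 0.078000
P(Antenna path inoperative) [OR] = 1 − (1−0.37) × (1−0.18) = 0.483400
P(Power amp unavailable) [OR] = 1 − (1−0.07) × (1−0.078000) × (1−0.483400) = 0.557036
P(Backup chain lost) [OR] = 1 − (1−0.44) × (1−0.28) × (1−0.12) = 0.645184
P(Satellite uplink lost) [OR] = 1 − (1−0.557036) × (1−0.645184) = 0.842829
Rounded to 4 decimal places: P(Satellite uplink lost) ≈ 0.8428.

0.8428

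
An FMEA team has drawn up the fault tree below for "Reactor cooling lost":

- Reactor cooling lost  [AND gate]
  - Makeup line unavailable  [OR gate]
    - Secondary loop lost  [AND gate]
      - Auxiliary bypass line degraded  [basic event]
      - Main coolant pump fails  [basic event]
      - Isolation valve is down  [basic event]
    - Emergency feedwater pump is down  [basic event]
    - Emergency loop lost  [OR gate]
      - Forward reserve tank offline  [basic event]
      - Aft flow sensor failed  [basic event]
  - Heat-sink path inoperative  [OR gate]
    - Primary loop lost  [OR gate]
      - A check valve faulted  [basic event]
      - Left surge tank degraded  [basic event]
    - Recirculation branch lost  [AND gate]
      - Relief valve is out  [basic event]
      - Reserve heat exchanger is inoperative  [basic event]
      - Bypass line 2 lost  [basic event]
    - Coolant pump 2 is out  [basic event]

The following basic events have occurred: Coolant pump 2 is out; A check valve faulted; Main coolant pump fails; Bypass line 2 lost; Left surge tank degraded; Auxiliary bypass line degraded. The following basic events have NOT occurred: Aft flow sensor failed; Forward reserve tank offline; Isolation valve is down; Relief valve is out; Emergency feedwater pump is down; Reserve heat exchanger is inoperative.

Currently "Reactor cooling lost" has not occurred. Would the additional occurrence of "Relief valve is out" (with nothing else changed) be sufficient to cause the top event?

No

Counterfactual: set "Relief valve is out" to occurred.
Secondary loop lost [AND]: Auxiliary bypass line degraded=occurs, Main coolant pump fails=occurs, Isolation valve is down=not → not all inputs occur → does not occur.
Emergency loop lost [OR]: Forward reserve tank offline=not, Aft flow sensor failed=not → no input occurs → does not occur.
Makeup line unavailable [OR]: Secondary loop lost=not, Emergency feedwater pump is down=not, Emergency loop lost=not → no input occurs → does not occur.
Primary loop lost [OR]: A check valve faulted=occurs, Left surge tank degraded=occurs → at least one input occurs → occurs.
Recirculation branch lost [AND]: Relief valve is out=occurs, Reserve heat exchanger is inoperative=not, Bypass line 2 lost=occurs → not all inputs occur → does not occur.
Heat-sink path inoperative [OR]: Primary loop lost=occurs, Recirculation branch lost=not, Coolant pump 2 is out=occurs → at least one input occurs → occurs.
Reactor cooling lost [AND]: Makeup line unavailable=not, Heat-sink path inoperative=occurs → not all inputs occur → does not occur.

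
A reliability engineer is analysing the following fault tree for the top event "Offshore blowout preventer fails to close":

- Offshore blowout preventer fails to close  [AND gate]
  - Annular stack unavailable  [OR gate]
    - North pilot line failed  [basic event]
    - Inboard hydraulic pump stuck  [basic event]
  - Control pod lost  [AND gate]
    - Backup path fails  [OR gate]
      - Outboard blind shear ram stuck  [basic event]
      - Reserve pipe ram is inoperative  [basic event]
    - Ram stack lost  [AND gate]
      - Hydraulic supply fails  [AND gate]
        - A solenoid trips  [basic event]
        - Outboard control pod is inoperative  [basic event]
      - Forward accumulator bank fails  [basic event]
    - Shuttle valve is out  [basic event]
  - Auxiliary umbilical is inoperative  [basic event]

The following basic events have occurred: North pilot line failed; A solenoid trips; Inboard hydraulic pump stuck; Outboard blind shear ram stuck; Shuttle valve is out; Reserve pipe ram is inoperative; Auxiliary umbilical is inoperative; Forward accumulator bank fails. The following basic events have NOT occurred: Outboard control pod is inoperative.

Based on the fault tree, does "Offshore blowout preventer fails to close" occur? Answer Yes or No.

Annular stack unavailable [OR]: North pilot line failed=occurs, Inboard hydraulic pump stuck=occurs → at least one input occurs → occurs.
Backup path fails [OR]: Outboard blind shear ram stuck=occurs, Reserve pipe ram is inoperative=occurs → at least one input occurs → occurs.
Hydraulic supply fails [AND]: A solenoid trips=occurs, Outboard control pod is inoperative=not → not all inputs occur → does not occur.
Ram stack lost [AND]: Hydraulic supply fails=not, Forward accumulator bank fails=occurs → not all inputs occur → does not occur.
Control pod lost [AND]: Backup path fails=occurs, Ram stack lost=not, Shuttle valve is out=occurs → not all inputs occur → does not occur.
Offshore blowout preventer fails to close [AND]: Annular stack unavailable=occurs, Control pod lost=not, Auxiliary umbilical is inoperative=occurs → not all inputs occur → does not occur.

No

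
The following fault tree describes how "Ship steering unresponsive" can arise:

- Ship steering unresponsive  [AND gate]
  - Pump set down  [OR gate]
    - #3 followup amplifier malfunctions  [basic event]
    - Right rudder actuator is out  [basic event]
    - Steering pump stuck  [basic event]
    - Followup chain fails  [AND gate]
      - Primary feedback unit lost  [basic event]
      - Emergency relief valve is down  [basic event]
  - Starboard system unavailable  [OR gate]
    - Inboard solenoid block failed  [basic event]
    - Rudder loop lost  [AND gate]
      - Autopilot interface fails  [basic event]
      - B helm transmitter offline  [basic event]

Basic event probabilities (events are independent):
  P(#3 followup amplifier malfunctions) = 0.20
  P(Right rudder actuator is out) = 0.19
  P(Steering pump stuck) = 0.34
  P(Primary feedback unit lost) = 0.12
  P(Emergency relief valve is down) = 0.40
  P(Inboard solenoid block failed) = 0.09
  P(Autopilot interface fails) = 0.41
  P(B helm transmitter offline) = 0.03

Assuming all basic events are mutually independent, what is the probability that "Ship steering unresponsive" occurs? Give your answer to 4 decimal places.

P(Followup chain fails) [AND] = 0.12 × 0.40 = 0.048000
P(Pump set down) [OR] = 1 − (1−0.20) × (1−0.19) × (1−0.34) × (1−0.048000) = 0.592849
P(Rudder loop lost) [AND] = 0.41 × 0.03 = 0.012300
P(Starboard system unavailable) [OR] = 1 − (1−0.09) × (1−0.012300) = 0.101193
P(Ship steering unresponsive) [AND] = 0.592849 × 0.101193 = 0.059992
Rounded to 4 decimal places: P(Ship steering unresponsive) ≈ 0.0600.

0.0600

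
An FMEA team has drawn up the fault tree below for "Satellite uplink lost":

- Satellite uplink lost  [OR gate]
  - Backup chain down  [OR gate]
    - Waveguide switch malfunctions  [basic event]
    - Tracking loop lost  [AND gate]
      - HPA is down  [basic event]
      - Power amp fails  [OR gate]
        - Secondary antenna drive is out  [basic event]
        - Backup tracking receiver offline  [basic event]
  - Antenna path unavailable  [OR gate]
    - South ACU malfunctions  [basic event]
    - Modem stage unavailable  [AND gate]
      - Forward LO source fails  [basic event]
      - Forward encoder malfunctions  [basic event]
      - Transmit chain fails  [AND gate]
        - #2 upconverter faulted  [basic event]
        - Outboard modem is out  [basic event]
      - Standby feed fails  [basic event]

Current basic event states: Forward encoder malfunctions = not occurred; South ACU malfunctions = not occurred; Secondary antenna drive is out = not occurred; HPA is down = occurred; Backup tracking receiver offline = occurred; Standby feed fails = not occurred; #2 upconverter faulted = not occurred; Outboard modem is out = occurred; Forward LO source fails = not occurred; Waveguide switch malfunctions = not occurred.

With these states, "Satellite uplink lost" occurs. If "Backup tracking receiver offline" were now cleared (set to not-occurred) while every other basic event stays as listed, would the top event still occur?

Counterfactual: set "Backup tracking receiver offline" to not occurred.
Power amp fails [OR]: Secondary antenna drive is out=not, Backup tracking receiver offline=not → no input occurs → does not occur.
Tracking loop lost [AND]: HPA is down=occurs, Power amp fails=not → not all inputs occur → does not occur.
Backup chain down [OR]: Waveguide switch malfunctions=not, Tracking loop lost=not → no input occurs → does not occur.
Transmit chain fails [AND]: #2 upconverter faulted=not, Outboard modem is out=occurs → not all inputs occur → does not occur.
Modem stage unavailable [AND]: Forward LO source fails=not, Forward encoder malfunctions=not, Transmit chain fails=not, Standby feed fails=not → not all inputs occur → does not occur.
Antenna path unavailable [OR]: South ACU malfunctions=not, Modem stage unavailable=not → no input occurs → does not occur.
Satellite uplink lost [OR]: Backup chain down=not, Antenna path unavailable=not → no input occurs → does not occur.

No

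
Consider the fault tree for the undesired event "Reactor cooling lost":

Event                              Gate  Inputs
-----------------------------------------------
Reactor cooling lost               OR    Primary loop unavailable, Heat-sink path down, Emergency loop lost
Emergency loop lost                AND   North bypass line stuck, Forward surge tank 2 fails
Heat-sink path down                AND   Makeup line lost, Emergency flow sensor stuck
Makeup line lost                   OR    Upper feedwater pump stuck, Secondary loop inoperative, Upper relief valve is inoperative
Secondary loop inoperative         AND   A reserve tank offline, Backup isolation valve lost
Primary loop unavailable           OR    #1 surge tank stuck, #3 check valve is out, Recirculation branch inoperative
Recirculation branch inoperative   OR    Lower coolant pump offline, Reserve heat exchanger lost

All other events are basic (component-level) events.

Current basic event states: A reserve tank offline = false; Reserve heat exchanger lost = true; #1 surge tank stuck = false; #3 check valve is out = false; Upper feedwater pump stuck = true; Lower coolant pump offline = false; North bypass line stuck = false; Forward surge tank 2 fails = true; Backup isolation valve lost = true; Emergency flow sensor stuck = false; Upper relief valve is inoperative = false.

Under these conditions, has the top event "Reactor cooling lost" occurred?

Recirculation branch inoperative [OR]: Lower coolant pump offline=not, Reserve heat exchanger lost=occurs → at least one input occurs → occurs.
Primary loop unavailable [OR]: #1 surge tank stuck=not, #3 check valve is out=not, Recirculation branch inoperative=occurs → at least one input occurs → occurs.
Secondary loop inoperative [AND]: A reserve tank offline=not, Backup isolation valve lost=occurs → not all inputs occur → does not occur.
Makeup line lost [OR]: Upper feedwater pump stuck=occurs, Secondary loop inoperative=not, Upper relief valve is inoperative=not → at least one input occurs → occurs.
Heat-sink path down [AND]: Makeup line lost=occurs, Emergency flow sensor stuck=not → not all inputs occur → does not occur.
Emergency loop lost [AND]: North bypass line stuck=not, Forward surge tank 2 fails=occurs → not all inputs occur → does not occur.
Reactor cooling lost [OR]: Primary loop unavailable=occurs, Heat-sink path down=not, Emergency loop lost=not → at least one input occurs → occurs.

Yes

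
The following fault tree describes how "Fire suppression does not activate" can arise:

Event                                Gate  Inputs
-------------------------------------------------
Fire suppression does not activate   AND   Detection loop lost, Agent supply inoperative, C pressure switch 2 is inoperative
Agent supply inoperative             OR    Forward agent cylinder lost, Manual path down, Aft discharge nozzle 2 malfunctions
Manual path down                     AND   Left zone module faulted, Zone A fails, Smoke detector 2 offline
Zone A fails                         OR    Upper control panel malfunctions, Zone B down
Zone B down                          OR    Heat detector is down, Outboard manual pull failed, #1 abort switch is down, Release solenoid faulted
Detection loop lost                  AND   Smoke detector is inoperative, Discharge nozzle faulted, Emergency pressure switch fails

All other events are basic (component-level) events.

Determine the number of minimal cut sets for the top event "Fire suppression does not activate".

7

Detection loop lost [AND]: one cut set from each child combined → 1 × 1 × 1 = 1 cut set(s).
Zone B down [OR]: union of children's cut sets → 4 cut set(s).
Zone A fails [OR]: union of children's cut sets → 5 cut set(s).
Manual path down [AND]: one cut set from each child combined → 1 × 5 × 1 = 5 cut set(s).
Agent supply inoperative [OR]: union of children's cut sets → 7 cut set(s).
Fire suppression does not activate [AND]: one cut set from each child combined → 1 × 7 × 1 = 7 cut set(s).
Minimal cut sets: {C pressure switch 2 is inoperative, Discharge nozzle faulted, Emergency pressure switch fails, Forward agent cylinder lost, Smoke detector is inoperative}; {C pressure switch 2 is inoperative, Discharge nozzle faulted, Emergency pressure switch fails, Left zone module faulted, Smoke detector 2 offline, Smoke detector is inoperative, Upper control panel malfunctions}; {C pressure switch 2 is inoperative, Discharge nozzle faulted, Emergency pressure switch fails, Heat detector is down, Left zone module faulted, Smoke detector 2 offline, Smoke detector is inoperative}; {C pressure switch 2 is inoperative, Discharge nozzle faulted, Emergency pressure switch fails, Left zone module faulted, Outboard manual pull failed, Smoke detector 2 offline, Smoke detector is inoperative}; {#1 abort switch is down, C pressure switch 2 is inoperative, Discharge nozzle faulted, Emergency pressure switch fails, Left zone module faulted, Smoke detector 2 offline, Smoke detector is inoperative}; {C pressure switch 2 is inoperative, Discharge nozzle faulted, Emergency pressure switch fails, Left zone module faulted, Release solenoid faulted, Smoke detector 2 offline, Smoke detector is inoperative}; {Aft discharge nozzle 2 malfunctions, C pressure switch 2 is inoperative, Discharge nozzle faulted, Emergency pressure switch fails, Smoke detector is inoperative}.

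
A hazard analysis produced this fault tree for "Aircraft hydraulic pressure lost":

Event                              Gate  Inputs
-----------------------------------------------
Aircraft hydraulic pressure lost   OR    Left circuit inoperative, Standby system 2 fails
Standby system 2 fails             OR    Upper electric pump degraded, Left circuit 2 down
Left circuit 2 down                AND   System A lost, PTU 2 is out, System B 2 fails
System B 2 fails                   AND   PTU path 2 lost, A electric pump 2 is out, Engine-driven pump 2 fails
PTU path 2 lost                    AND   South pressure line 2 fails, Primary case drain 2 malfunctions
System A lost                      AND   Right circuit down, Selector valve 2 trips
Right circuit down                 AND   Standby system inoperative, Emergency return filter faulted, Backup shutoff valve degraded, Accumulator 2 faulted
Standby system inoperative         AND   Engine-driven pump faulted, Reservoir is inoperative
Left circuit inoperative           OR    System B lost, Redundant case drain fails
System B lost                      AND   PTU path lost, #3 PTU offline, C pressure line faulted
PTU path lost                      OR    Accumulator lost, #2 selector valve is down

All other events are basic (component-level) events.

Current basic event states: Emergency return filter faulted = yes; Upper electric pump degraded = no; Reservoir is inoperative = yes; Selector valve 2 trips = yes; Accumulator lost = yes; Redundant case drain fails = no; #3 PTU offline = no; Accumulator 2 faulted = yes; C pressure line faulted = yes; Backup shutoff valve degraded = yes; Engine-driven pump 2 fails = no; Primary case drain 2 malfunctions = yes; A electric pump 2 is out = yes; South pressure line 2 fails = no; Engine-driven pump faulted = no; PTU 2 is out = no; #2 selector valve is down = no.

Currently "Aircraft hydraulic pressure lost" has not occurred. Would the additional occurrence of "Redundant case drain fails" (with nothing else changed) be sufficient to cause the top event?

Yes

Counterfactual: set "Redundant case drain fails" to occurred.
PTU path lost [OR]: Accumulator lost=occurs, #2 selector valve is down=not → at least one input occurs → occurs.
System B lost [AND]: PTU path lost=occurs, #3 PTU offline=not, C pressure line faulted=occurs → not all inputs occur → does not occur.
Left circuit inoperative [OR]: System B lost=not, Redundant case drain fails=occurs → at least one input occurs → occurs.
Standby system inoperative [AND]: Engine-driven pump faulted=not, Reservoir is inoperative=occurs → not all inputs occur → does not occur.
Right circuit down [AND]: Standby system inoperative=not, Emergency return filter faulted=occurs, Backup shutoff valve degraded=occurs, Accumulator 2 faulted=occurs → not all inputs occur → does not occur.
System A lost [AND]: Right circuit down=not, Selector valve 2 trips=occurs → not all inputs occur → does not occur.
PTU path 2 lost [AND]: South pressure line 2 fails=not, Primary case drain 2 malfunctions=occurs → not all inputs occur → does not occur.
System B 2 fails [AND]: PTU path 2 lost=not, A electric pump 2 is out=occurs, Engine-driven pump 2 fails=not → not all inputs occur → does not occur.
Left circuit 2 down [AND]: System A lost=not, PTU 2 is out=not, System B 2 fails=not → not all inputs occur → does not occur.
Standby system 2 fails [OR]: Upper electric pump degraded=not, Left circuit 2 down=not → no input occurs → does not occur.
Aircraft hydraulic pressure lost [OR]: Left circuit inoperative=occurs, Standby system 2 fails=not → at least one input occurs → occurs.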